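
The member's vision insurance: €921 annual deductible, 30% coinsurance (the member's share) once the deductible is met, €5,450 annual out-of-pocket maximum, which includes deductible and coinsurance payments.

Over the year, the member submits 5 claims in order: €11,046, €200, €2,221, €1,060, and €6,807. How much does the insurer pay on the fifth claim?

Claim 1 — €11,046: €921 finishes the deductible; €10,125 goes to coinsurance; member's 30% is €3,037.50. Member pays €3,958.50; OOP now €3,958.50. Insurer: €11,046 − €3,958.50 = €7,087.50.
Claim 2 — €200: 30% coinsurance on €200 = €60. Member owes €60 (running OOP €4,018.50). Plan pays €200 − €60 = €140.
Claim 3 — €2,221: deductible met; 30% of €2,221 = €666.30. Member owes €666.30 (running OOP €4,684.80). Plan pays €2,221 − €666.30 = €1,554.70.
Claim 4 — €1,060: deductible already satisfied, so member's share is 30% × €1,060 = €318. Member pays €318; OOP now €5,002.80. Plan pays €1,060 − €318 = €742.
Claim 5 — €6,807: deductible already satisfied, so member's share is 30% × €6,807 = €2,042.10. OOP would hit €7,044.90 > €5,450, so the cap limits the member to €5,450 − €5,002.80 = €447.20. Plan pays €6,807 − €447.20 = €6,359.80.

€6,359.80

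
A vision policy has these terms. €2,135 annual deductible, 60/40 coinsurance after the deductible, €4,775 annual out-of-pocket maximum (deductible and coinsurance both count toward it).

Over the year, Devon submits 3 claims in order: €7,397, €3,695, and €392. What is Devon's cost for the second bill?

€535.20

Claim 1 (€7,397): €2,135 finishes the deductible; €5,262 goes to coinsurance; coinsurance €5,262 × 40% = €2,104.80. Member owes €4,239.80 (running OOP €4,239.80).
Claim 2 (€3,695): 40% coinsurance on €3,695 = €1,478. Adding that to €4,239.80 gives €5,717.80, past the €4,775 cap; member pays only €4,775 − €4,239.80 = €535.20.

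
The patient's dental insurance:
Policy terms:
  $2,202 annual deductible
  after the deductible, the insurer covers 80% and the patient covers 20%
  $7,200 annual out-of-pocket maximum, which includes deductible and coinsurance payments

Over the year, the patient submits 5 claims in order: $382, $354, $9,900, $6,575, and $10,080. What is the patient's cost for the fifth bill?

$1,996.20

Claim 1 ($382): all of it applies to the deductible. Patient owes $382 (running OOP $382).
Claim 2 ($354): fully absorbed by the deductible. Cost to patient: $354. OOP to date $736.
Claim 3 ($9,900): $1,466 finishes the deductible; $8,434 goes to coinsurance; patient's 20% is $1,686.80. Cost to patient: $3,152.80. OOP to date $3,888.80.
Claim 4 ($6,575): 20% coinsurance on $6,575 = $1,315. Cost to patient: $1,315. OOP to date $5,203.80.
Claim 5 ($10,080): deductible met; 20% of $10,080 = $2,016. OOP would hit $7,219.80 > $7,200, so the cap limits the patient to $7,200 − $5,203.80 = $1,996.20.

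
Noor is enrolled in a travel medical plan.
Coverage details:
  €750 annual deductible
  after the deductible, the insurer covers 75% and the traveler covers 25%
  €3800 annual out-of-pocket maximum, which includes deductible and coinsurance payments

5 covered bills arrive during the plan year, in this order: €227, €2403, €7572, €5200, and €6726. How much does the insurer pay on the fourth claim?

Claim 1 (€227): entire amount goes to the deductible. Traveler owes €227 (running OOP €227). Plan pays €227 − €227 = €0.
Claim 2 (€2403): deductible takes €523, €1880 remains; 25% of €1880 = €470. Cost to traveler: €993. OOP to date €1220. Plan pays €2403 − €993 = €1410.
Claim 3 (€7572): deductible already satisfied, so traveler's share is 25% × €7572 = €1893. Cost to traveler: €1893. OOP to date €3113. Insurer: €7572 − €1893 = €5679.
Claim 4 (€5200): deductible already satisfied, so traveler's share is 25% × €5200 = €1300. Adding that to €3113 gives €4413, past the €3800 cap; traveler pays only €3800 − €3113 = €687. Insurer: €5200 − €687 = €4513.

€4513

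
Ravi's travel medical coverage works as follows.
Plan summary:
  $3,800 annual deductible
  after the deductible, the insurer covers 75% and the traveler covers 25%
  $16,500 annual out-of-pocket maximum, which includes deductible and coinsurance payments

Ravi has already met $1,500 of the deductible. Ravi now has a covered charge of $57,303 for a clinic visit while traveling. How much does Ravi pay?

Remaining deductible: $3,800 − $1,500 = $2,300.
After the $2,300 deductible portion, $57,303 − $2,300 = $55,003 is subject to coinsurance.
25% of $55,003 = $13,750.75 falls to the traveler.
Traveler responsibility before any cap: $2,300 + $13,750.75 = $16,050.75.
That would bring total out-of-pocket to $17,550.75, past the $16,500 cap. The traveler is capped at $16,500 − $1,500 = $15,000 on this claim.

$15,000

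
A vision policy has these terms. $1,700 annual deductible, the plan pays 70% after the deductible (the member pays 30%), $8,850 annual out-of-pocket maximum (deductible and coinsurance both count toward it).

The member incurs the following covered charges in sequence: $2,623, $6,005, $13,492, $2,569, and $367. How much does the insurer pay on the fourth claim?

Bill 1, $2,623: $1,700 finishes the deductible; $923 goes to coinsurance; member's 30% is $276.90. Member owes $1,976.90 (running OOP $1,976.90). Insurer: $2,623 − $1,976.90 = $646.10.
Bill 2, $6,005: deductible met; 30% of $6,005 = $1,801.50. Cost to member: $1,801.50. OOP to date $3,778.40. Insurer: $6,005 − $1,801.50 = $4,203.50.
Bill 3, $13,492: 30% coinsurance on $13,492 = $4,047.60. Cost to member: $4,047.60. OOP to date $7,826. Plan pays $13,492 − $4,047.60 = $9,444.40.
Bill 4, $2,569: deductible met; 30% of $2,569 = $770.70. Member owes $770.70 (running OOP $8,596.70). Insurer: $2,569 − $770.70 = $1,798.30.

$1,798.30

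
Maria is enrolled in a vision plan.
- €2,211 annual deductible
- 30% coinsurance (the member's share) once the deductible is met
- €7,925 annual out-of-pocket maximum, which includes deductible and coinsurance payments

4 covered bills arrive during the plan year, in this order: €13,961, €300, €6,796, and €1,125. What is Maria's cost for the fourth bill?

Claim 1 (€13,961): €2,211 to deductible, leaving €11,750; coinsurance €11,750 × 30% = €3,525. Member owes €5,736 (running OOP €5,736).
Claim 2 (€300): deductible already satisfied, so member's share is 30% × €300 = €90. Member pays €90; OOP now €5,826.
Claim 3 (€6,796): deductible already satisfied, so member's share is 30% × €6,796 = €2,038.80. Cost to member: €2,038.80. OOP to date €7,864.80.
Claim 4 (€1,125): 30% coinsurance on €1,125 = €337.50. OOP would hit €8,202.30 > €7,925, so the cap limits the member to €7,925 − €7,864.80 = €60.20.

€60.20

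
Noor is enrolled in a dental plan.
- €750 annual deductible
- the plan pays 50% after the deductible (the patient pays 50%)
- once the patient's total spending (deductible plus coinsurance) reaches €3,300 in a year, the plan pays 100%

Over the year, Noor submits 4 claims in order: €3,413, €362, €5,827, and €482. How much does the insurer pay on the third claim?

Claim 1 — €3,413: €750 to deductible, leaving €2,663; coinsurance €2,663 × 50% = €1,331.50. Patient pays €2,081.50; OOP now €2,081.50. Insurer: €3,413 − €2,081.50 = €1,331.50.
Claim 2 — €362: 50% coinsurance on €362 = €181. Patient pays €181; OOP now €2,262.50. Insurer: €362 − €181 = €181.
Claim 3 — €5,827: deductible met; 50% of €5,827 = €2,913.50. OOP would hit €5,176 > €3,300, so the cap limits the patient to €3,300 − €2,262.50 = €1,037.50. Insurer: €5,827 − €1,037.50 = €4,789.50.

€4,789.50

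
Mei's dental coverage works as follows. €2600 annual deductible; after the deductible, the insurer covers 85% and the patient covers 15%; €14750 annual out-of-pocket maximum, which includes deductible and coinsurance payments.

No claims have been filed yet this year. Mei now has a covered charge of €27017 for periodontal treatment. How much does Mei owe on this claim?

€6262.55

Deductible not yet touched, so the first €2600 of the bill goes to the deductible.
That leaves €27017 − €2600 = €24417 for coinsurance.
Patient's 15% share of €24417 is €3662.55.
Patient responsibility before any cap: €2600 + €3662.55 = €6262.55.
Total out-of-pocket so far would be €0 + €6262.55 = €6262.55, below the €14750 cap — no reduction.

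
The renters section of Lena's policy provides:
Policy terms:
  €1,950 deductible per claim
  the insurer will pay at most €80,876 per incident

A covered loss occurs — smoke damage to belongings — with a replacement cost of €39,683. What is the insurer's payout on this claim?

After the deductible, €39,683 − €1,950 = €37,733 remains.
€37,733 ≤ €80,876, so the limit doesn't bind; insurer pays €37,733.

€37,733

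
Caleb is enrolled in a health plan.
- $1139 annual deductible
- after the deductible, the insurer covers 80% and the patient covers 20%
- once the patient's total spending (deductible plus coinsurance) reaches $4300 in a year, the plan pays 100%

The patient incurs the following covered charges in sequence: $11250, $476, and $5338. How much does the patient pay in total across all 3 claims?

$4300

#1 ($11250): $1139 finishes the deductible; $10111 goes to coinsurance; patient's 20% is $2022.20. Cost to patient: $3161.20. OOP to date $3161.20.
#2 ($476): deductible already satisfied, so patient's share is 20% × $476 = $95.20. Patient owes $95.20 (running OOP $3256.40).
#3 ($5338): deductible met; 20% of $5338 = $1067.60. Adding that to $3256.40 gives $4324, past the $4300 cap; patient pays only $4300 − $3256.40 = $1043.60.
Summing the patient's payments: $3161.20 + $95.20 + $1043.60 = $4300.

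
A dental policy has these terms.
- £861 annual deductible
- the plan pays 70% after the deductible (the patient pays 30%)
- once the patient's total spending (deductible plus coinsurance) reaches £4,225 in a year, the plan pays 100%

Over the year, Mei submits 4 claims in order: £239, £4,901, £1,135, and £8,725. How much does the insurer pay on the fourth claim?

£6,985.20

#1 (£239): all of it applies to the deductible. Patient pays £239; OOP now £239. Insurer: £239 − £239 = £0.
#2 (£4,901): deductible takes £622, £4,279 remains; 30% of £4,279 = £1,283.70. Patient pays £1,905.70; OOP now £2,144.70. Plan pays £4,901 − £1,905.70 = £2,995.30.
#3 (£1,135): deductible met; 30% of £1,135 = £340.50. Patient owes £340.50 (running OOP £2,485.20). Insurer: £1,135 − £340.50 = £794.50.
#4 (£8,725): deductible met; 30% of £8,725 = £2,617.50. That would push OOP to £5,102.70, over the £4,225 cap, so patient pays £4,225 − £2,485.20 = £1,739.80. Insurer: £8,725 − £1,739.80 = £6,985.20.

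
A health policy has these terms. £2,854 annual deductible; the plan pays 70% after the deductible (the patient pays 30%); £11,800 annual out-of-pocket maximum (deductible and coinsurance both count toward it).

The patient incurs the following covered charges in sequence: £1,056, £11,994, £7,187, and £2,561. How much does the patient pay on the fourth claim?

#1 (£1,056): entire amount goes to the deductible. Cost to patient: £1,056. OOP to date £1,056.
#2 (£11,994): deductible takes £1,798, £10,196 remains; 30% of £10,196 = £3,058.80. Cost to patient: £4,856.80. OOP to date £5,912.80.
#3 (£7,187): deductible already satisfied, so patient's share is 30% × £7,187 = £2,156.10. Patient owes £2,156.10 (running OOP £8,068.90).
#4 (£2,561): deductible already satisfied, so patient's share is 30% × £2,561 = £768.30. Patient owes £768.30 (running OOP £8,837.20).

£768.30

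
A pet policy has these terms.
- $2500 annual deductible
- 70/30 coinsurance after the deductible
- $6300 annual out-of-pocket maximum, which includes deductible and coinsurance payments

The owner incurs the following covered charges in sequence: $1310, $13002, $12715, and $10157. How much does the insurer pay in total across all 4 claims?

$30884

#1 ($1310): entire amount goes to the deductible. Owner owes $1310 (running OOP $1310). Insurer: $1310 − $1310 = $0.
#2 ($13002): $1190 finishes the deductible; $11812 goes to coinsurance; coinsurance $11812 × 30% = $3543.60. Cost to owner: $4733.60. OOP to date $6043.60. Plan pays $13002 − $4733.60 = $8268.40.
#3 ($12715): deductible met; 30% of $12715 = $3814.50. Adding that to $6043.60 gives $9858.10, past the $6300 cap; owner pays only $6300 − $6043.60 = $256.40. Plan pays $12715 − $256.40 = $12458.60.
#4 ($10157): 30% coinsurance on $10157 = $3047.10. That would push OOP to $9347.10, over the $6300 cap, so owner pays $6300 − $6300 = $0. Plan pays $10157 − $0 = $10157.
Insurer total: $0 + $8268.40 + $12458.60 + $10157 = $30884.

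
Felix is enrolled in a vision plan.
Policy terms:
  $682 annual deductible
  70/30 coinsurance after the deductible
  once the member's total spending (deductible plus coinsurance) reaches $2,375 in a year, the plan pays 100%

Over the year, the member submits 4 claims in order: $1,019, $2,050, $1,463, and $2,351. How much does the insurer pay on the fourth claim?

$1,813

Bill 1, $1,019: deductible takes $682, $337 remains; coinsurance $337 × 30% = $101.10. Member pays $783.10; OOP now $783.10. Insurer: $1,019 − $783.10 = $235.90.
Bill 2, $2,050: deductible already satisfied, so member's share is 30% × $2,050 = $615. Cost to member: $615. OOP to date $1,398.10. Plan pays $2,050 − $615 = $1,435.
Bill 3, $1,463: 30% coinsurance on $1,463 = $438.90. Cost to member: $438.90. OOP to date $1,837. Plan pays $1,463 − $438.90 = $1,024.10.
Bill 4, $2,351: 30% coinsurance on $2,351 = $705.30. Adding that to $1,837 gives $2,542.30, past the $2,375 cap; member pays only $2,375 − $1,837 = $538. Insurer: $2,351 − $538 = $1,813.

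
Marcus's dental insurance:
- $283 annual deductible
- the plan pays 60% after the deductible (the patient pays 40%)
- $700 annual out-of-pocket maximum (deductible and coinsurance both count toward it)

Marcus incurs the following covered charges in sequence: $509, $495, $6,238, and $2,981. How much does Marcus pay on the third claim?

Claim 1 ($509): $283 finishes the deductible; $226 goes to coinsurance; patient's 40% is $90.40. Patient pays $373.40; OOP now $373.40.
Claim 2 ($495): deductible met; 40% of $495 = $198. Cost to patient: $198. OOP to date $571.40.
Claim 3 ($6,238): deductible already satisfied, so patient's share is 40% × $6,238 = $2,495.20. That would push OOP to $3,066.60, over the $700 cap, so patient pays $700 − $571.40 = $128.60.

$128.60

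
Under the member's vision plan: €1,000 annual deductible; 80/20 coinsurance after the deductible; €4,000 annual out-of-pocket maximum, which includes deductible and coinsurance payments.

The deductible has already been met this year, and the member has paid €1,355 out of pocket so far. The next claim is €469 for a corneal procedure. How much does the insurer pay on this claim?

The deductible is already satisfied, so the full bill goes to coinsurance.
Coinsurance: €469 × 20% = €93.80.
Total out-of-pocket so far would be €1,355 + €93.80 = €1,448.80, below the €4,000 cap — no reduction.
The plan picks up €469 − €93.80 = €375.20.

€375.20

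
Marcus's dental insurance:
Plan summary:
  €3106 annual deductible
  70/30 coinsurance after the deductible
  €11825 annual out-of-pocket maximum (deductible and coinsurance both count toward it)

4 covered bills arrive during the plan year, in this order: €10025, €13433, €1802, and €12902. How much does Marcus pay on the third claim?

Claim 1 (€10025): €3106 finishes the deductible; €6919 goes to coinsurance; coinsurance €6919 × 30% = €2075.70. Patient owes €5181.70 (running OOP €5181.70).
Claim 2 (€13433): deductible met; 30% of €13433 = €4029.90. Patient pays €4029.90; OOP now €9211.60.
Claim 3 (€1802): deductible met; 30% of €1802 = €540.60. Patient pays €540.60; OOP now €9752.20.

€540.60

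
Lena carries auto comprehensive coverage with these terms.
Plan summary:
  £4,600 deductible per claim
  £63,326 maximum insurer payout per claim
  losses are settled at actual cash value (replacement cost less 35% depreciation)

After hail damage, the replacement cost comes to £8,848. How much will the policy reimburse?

Depreciate 35%: the covered value is £8,848 × 0.65 = £5,751.20.
Less the £4,600 deductible: £5,751.20 − £4,600 = £1,151.20.
£1,151.20 is within the £63,326 limit, so the insurer pays £1,151.20.

£1,151.20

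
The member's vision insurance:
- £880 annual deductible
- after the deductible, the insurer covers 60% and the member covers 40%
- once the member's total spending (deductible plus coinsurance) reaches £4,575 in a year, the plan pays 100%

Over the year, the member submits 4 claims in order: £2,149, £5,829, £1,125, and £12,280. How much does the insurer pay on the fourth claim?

£11,874.20

Bill 1, £2,149: deductible takes £880, £1,269 remains; member's 40% is £507.60. Cost to member: £1,387.60. OOP to date £1,387.60. Insurer: £2,149 − £1,387.60 = £761.40.
Bill 2, £5,829: 40% coinsurance on £5,829 = £2,331.60. Member pays £2,331.60; OOP now £3,719.20. Insurer: £5,829 − £2,331.60 = £3,497.40.
Bill 3, £1,125: deductible met; 40% of £1,125 = £450. Member pays £450; OOP now £4,169.20. Plan pays £1,125 − £450 = £675.
Bill 4, £12,280: deductible met; 40% of £12,280 = £4,912. OOP would hit £9,081.20 > £4,575, so the cap limits the member to £4,575 − £4,169.20 = £405.80. Plan pays £12,280 − £405.80 = £11,874.20.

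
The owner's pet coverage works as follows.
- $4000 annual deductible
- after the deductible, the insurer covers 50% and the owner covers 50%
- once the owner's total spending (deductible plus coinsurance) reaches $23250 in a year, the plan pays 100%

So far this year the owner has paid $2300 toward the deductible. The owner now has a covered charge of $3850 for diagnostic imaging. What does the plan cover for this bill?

$1075

Deductible still to meet: $4000 − $2300 = $1700.
After the $1700 deductible portion, $3850 − $1700 = $2150 is subject to coinsurance.
Coinsurance: $2150 × 50% = $1075.
So the owner owes $1700 + $1075 = $2775 before any cap.
Year-to-date out-of-pocket becomes $2300 + $2775 = $5075, still under the $23250 maximum, so no cap applies.
The plan picks up $3850 − $2775 = $1075.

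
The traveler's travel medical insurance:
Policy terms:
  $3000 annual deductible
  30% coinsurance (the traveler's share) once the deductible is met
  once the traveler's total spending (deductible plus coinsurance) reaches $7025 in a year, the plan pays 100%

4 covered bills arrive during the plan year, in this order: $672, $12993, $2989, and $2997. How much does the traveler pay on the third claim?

$825.50

Claim 1 — $672: entire amount goes to the deductible. Traveler pays $672; OOP now $672.
Claim 2 — $12993: $2328 to deductible, leaving $10665; 30% of $10665 = $3199.50. Traveler pays $5527.50; OOP now $6199.50.
Claim 3 — $2989: deductible already satisfied, so traveler's share is 30% × $2989 = $896.70. OOP would hit $7096.20 > $7025, so the cap limits the traveler to $7025 − $6199.50 = $825.50.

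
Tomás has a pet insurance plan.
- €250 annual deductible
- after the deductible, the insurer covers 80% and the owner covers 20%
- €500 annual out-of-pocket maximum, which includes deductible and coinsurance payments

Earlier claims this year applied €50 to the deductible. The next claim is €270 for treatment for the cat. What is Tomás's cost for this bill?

Deductible still to meet: €250 − €50 = €200.
The remaining €70 (= €270 − €200) moves to coinsurance.
Owner's 20% share of €70 is €14.
So the owner owes €200 + €14 = €214 before any cap.
Total out-of-pocket so far would be €50 + €214 = €264, below the €500 cap — no reduction.

€214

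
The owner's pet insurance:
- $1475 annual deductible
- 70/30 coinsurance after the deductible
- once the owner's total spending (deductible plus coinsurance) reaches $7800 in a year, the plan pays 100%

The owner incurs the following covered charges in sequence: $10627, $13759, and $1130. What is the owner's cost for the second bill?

$3579.40

Claim 1 — $10627: $1475 to deductible, leaving $9152; owner's 30% is $2745.60. Owner pays $4220.60; OOP now $4220.60.
Claim 2 — $13759: 30% coinsurance on $13759 = $4127.70. Adding that to $4220.60 gives $8348.30, past the $7800 cap; owner pays only $7800 − $4220.60 = $3579.40.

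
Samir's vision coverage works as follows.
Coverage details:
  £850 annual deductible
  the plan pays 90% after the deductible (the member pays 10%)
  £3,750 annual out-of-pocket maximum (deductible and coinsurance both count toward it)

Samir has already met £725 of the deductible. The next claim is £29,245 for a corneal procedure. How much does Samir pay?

Deductible still to meet: £850 − £725 = £125.
That leaves £29,245 − £125 = £29,120 for coinsurance.
10% of £29,120 = £2,912 falls to the member.
That puts the member's cost at £125 + £2,912 = £3,037 before any cap.
That would bring total out-of-pocket to £3,762, past the £3,750 cap. The member is capped at £3,750 − £725 = £3,025 on this claim.

£3,025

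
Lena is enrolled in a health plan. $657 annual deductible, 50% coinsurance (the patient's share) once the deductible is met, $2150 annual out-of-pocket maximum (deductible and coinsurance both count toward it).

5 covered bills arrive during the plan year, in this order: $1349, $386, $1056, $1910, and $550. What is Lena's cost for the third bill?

$528

Claim 1 — $1349: $657 to deductible, leaving $692; 50% of $692 = $346. Patient owes $1003 (running OOP $1003).
Claim 2 — $386: 50% coinsurance on $386 = $193. Patient owes $193 (running OOP $1196).
Claim 3 — $1056: deductible met; 50% of $1056 = $528. Patient pays $528; OOP now $1724.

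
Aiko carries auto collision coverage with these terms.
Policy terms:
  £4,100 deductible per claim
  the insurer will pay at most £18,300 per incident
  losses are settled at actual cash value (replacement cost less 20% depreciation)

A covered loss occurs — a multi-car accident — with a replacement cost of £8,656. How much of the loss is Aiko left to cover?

Actual cash value after 20% depreciation: £8,656 × 80% = £6,924.80.
After the deductible, £6,924.80 − £4,100 = £2,824.80 remains.
£2,824.80 is within the £18,300 limit, so the insurer pays £2,824.80.
Driver's share is the uncovered remainder: £8,656 − £2,824.80 = £5,831.20.

£5,831.20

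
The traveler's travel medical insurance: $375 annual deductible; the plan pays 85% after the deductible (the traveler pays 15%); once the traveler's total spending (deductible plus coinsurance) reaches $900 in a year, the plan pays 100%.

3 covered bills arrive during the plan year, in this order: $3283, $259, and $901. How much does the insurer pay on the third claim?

$851.05

Claim 1 — $3283: $375 to deductible, leaving $2908; traveler's 15% is $436.20. Cost to traveler: $811.20. OOP to date $811.20. Insurer: $3283 − $811.20 = $2471.80.
Claim 2 — $259: 15% coinsurance on $259 = $38.85. Traveler pays $38.85; OOP now $850.05. Plan pays $259 − $38.85 = $220.15.
Claim 3 — $901: 15% coinsurance on $901 = $135.15. OOP would hit $985.20 > $900, so the cap limits the traveler to $900 − $850.05 = $49.95. Insurer: $901 − $49.95 = $851.05.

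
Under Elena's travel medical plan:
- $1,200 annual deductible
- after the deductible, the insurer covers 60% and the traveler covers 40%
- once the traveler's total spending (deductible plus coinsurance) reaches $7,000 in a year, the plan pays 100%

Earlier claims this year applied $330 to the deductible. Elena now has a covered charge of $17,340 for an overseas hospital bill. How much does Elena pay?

$6,670

$330 of the $1,200 deductible is already met, leaving $870.
That leaves $17,340 − $870 = $16,470 for coinsurance.
Traveler's 40% share of $16,470 is $6,588.
So the traveler owes $870 + $6,588 = $7,458 before any cap.
Year-to-date out-of-pocket would reach $330 + $7,458 = $7,788, above the $7,000 maximum, so the traveler pays only $7,000 − $330 = $6,670.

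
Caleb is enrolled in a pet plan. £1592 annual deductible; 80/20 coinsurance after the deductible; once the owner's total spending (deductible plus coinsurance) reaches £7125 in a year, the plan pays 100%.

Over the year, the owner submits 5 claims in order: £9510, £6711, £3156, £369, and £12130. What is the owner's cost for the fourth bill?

#1 (£9510): £1592 finishes the deductible; £7918 goes to coinsurance; coinsurance £7918 × 20% = £1583.60. Cost to owner: £3175.60. OOP to date £3175.60.
#2 (£6711): deductible already satisfied, so owner's share is 20% × £6711 = £1342.20. Owner owes £1342.20 (running OOP £4517.80).
#3 (£3156): deductible already satisfied, so owner's share is 20% × £3156 = £631.20. Owner pays £631.20; OOP now £5149.
#4 (£369): deductible already satisfied, so owner's share is 20% × £369 = £73.80. Owner pays £73.80; OOP now £5222.80.

£73.80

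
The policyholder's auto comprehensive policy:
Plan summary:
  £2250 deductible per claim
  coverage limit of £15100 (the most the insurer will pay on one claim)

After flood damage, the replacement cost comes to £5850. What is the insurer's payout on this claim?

£3600

After the deductible, £5850 − £2250 = £3600 remains.
£3600 is within the £15100 limit, so the insurer pays £3600.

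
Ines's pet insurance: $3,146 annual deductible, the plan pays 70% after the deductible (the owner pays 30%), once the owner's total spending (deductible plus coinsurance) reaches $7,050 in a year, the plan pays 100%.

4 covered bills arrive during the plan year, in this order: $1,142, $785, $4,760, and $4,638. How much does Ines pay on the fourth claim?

$1,391.40

Claim 1 ($1,142): entire amount goes to the deductible. Owner pays $1,142; OOP now $1,142.
Claim 2 ($785): entire amount goes to the deductible. Owner owes $785 (running OOP $1,927).
Claim 3 ($4,760): $1,219 finishes the deductible; $3,541 goes to coinsurance; coinsurance $3,541 × 30% = $1,062.30. Owner owes $2,281.30 (running OOP $4,208.30).
Claim 4 ($4,638): 30% coinsurance on $4,638 = $1,391.40. Owner owes $1,391.40 (running OOP $5,599.70).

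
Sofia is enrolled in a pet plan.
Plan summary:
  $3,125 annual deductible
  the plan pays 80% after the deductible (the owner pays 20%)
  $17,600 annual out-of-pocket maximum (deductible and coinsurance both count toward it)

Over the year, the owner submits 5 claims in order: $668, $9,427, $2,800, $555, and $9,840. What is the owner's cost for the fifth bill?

Bill 1, $668: fully absorbed by the deductible. Cost to owner: $668. OOP to date $668.
Bill 2, $9,427: deductible takes $2,457, $6,970 remains; coinsurance $6,970 × 20% = $1,394. Cost to owner: $3,851. OOP to date $4,519.
Bill 3, $2,800: 20% coinsurance on $2,800 = $560. Owner pays $560; OOP now $5,079.
Bill 4, $555: deductible already satisfied, so owner's share is 20% × $555 = $111. Owner owes $111 (running OOP $5,190).
Bill 5, $9,840: 20% coinsurance on $9,840 = $1,968. Owner owes $1,968 (running OOP $7,158).

$1,968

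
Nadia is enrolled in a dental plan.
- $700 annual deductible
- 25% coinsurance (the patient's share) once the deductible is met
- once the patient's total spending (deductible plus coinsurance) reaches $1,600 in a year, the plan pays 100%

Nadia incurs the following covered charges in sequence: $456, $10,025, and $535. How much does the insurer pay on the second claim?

Claim 1 — $456: entire amount goes to the deductible. Patient pays $456; OOP now $456. Plan pays $456 − $456 = $0.
Claim 2 — $10,025: $244 finishes the deductible; $9,781 goes to coinsurance; coinsurance $9,781 × 25% = $2,445.25. Deductible plus coinsurance: $244 + $2,445.25 = $2,689.25. OOP would hit $3,145.25 > $1,600, so the cap limits the patient to $1,600 − $456 = $1,144. Plan pays $10,025 − $1,144 = $8,881.

$8,881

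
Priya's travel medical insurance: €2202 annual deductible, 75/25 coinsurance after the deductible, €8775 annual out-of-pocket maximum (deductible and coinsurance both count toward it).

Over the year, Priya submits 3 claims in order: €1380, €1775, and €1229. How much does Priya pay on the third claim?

Claim 1 (€1380): fully absorbed by the deductible. Traveler pays €1380; OOP now €1380.
Claim 2 (€1775): €822 finishes the deductible; €953 goes to coinsurance; coinsurance €953 × 25% = €238.25. Traveler pays €1060.25; OOP now €2440.25.
Claim 3 (€1229): deductible met; 25% of €1229 = €307.25. Traveler pays €307.25; OOP now €2747.50.

€307.25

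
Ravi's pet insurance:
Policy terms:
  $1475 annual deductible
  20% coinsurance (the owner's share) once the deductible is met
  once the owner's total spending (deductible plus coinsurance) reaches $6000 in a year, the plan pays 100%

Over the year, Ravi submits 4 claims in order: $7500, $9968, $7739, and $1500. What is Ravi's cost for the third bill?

#1 ($7500): $1475 finishes the deductible; $6025 goes to coinsurance; 20% of $6025 = $1205. Owner owes $2680 (running OOP $2680).
#2 ($9968): deductible already satisfied, so owner's share is 20% × $9968 = $1993.60. Cost to owner: $1993.60. OOP to date $4673.60.
#3 ($7739): deductible already satisfied, so owner's share is 20% × $7739 = $1547.80. Adding that to $4673.60 gives $6221.40, past the $6000 cap; owner pays only $6000 − $4673.60 = $1326.40.

$1326.40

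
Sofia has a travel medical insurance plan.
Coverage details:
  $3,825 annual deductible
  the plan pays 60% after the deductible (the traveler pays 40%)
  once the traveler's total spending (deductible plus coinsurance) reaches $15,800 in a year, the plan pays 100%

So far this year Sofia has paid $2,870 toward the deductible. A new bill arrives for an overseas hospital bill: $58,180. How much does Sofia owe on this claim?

Remaining deductible: $3,825 − $2,870 = $955.
After the $955 deductible portion, $58,180 − $955 = $57,225 is subject to coinsurance.
40% of $57,225 = $22,890 falls to the traveler.
Traveler responsibility before any cap: $955 + $22,890 = $23,845.
Year-to-date out-of-pocket would reach $2,870 + $23,845 = $26,715, above the $15,800 maximum, so the traveler pays only $15,800 − $2,870 = $12,930.

$12,930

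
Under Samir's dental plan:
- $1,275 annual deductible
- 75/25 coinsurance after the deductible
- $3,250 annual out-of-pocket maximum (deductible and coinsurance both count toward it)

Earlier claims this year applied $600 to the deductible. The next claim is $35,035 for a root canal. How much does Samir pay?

$2,650

Deductible still to meet: $1,275 − $600 = $675.
That leaves $35,035 − $675 = $34,360 for coinsurance.
Coinsurance: $34,360 × 25% = $8,590.
Patient responsibility before any cap: $675 + $8,590 = $9,265.
That would bring total out-of-pocket to $9,865, past the $3,250 cap. The patient is capped at $3,250 − $600 = $2,650 on this claim.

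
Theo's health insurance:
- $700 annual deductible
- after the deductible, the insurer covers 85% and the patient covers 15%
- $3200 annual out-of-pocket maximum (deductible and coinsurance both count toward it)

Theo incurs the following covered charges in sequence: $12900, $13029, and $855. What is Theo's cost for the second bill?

Claim 1 — $12900: $700 to deductible, leaving $12200; patient's 15% is $1830. Patient owes $2530 (running OOP $2530).
Claim 2 — $13029: deductible met; 15% of $13029 = $1954.35. That would push OOP to $4484.35, over the $3200 cap, so patient pays $3200 − $2530 = $670.

$670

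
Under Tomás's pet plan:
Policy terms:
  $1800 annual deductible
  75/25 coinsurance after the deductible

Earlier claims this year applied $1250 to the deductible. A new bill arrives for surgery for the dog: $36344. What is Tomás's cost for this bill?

$9498.50

$1250 of the $1800 deductible is already met, leaving $550.
The remaining $35794 (= $36344 − $550) moves to coinsurance.
25% of $35794 = $8948.50 falls to the owner.
So the owner owes $550 + $8948.50 = $9498.50.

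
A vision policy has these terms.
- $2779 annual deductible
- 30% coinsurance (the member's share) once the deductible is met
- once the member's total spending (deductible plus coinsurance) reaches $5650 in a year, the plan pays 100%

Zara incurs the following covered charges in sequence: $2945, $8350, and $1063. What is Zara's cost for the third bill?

#1 ($2945): $2779 to deductible, leaving $166; member's 30% is $49.80. Member owes $2828.80 (running OOP $2828.80).
#2 ($8350): 30% coinsurance on $8350 = $2505. Member pays $2505; OOP now $5333.80.
#3 ($1063): deductible already satisfied, so member's share is 30% × $1063 = $318.90. That would push OOP to $5652.70, over the $5650 cap, so member pays $5650 − $5333.80 = $316.20.

$316.20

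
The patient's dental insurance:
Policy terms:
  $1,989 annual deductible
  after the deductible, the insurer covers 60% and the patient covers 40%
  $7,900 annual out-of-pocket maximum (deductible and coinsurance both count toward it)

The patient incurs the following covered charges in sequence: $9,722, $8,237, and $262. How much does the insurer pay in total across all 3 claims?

Claim 1 ($9,722): $1,989 finishes the deductible; $7,733 goes to coinsurance; patient's 40% is $3,093.20. Cost to patient: $5,082.20. OOP to date $5,082.20. Insurer: $9,722 − $5,082.20 = $4,639.80.
Claim 2 ($8,237): 40% coinsurance on $8,237 = $3,294.80. That would push OOP to $8,377, over the $7,900 cap, so patient pays $7,900 − $5,082.20 = $2,817.80. Insurer: $8,237 − $2,817.80 = $5,419.20.
Claim 3 ($262): deductible met; 40% of $262 = $104.80. That would push OOP to $8,004.80, over the $7,900 cap, so patient pays $7,900 − $7,900 = $0. Insurer: $262 − $0 = $262.
Insurer total = bills − patient's total = $18,221 − $7,900 = $10,321.

$10,321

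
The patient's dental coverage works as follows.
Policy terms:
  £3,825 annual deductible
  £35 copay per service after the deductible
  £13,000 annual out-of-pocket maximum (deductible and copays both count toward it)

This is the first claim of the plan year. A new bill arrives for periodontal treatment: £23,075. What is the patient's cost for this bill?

£3,860

The full £3,825 deductible is still open; £3,825 of this bill applies to it.
That leaves £23,075 − £3,825 = £19,250 for the copay.
Copay on this service: £35.
Patient responsibility before any cap: £3,825 + £35 = £3,860.
Total out-of-pocket so far would be £0 + £3,860 = £3,860, below the £13,000 cap — no reduction.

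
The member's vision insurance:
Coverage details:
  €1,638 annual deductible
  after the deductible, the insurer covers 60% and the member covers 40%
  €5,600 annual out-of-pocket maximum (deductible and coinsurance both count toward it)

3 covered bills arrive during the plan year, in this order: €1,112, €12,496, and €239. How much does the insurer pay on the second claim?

Bill 1, €1,112: entire amount goes to the deductible. Member pays €1,112; OOP now €1,112. Insurer: €1,112 − €1,112 = €0.
Bill 2, €12,496: €526 to deductible, leaving €11,970; member's 40% is €4,788. Deductible plus coinsurance: €526 + €4,788 = €5,314. Adding that to €1,112 gives €6,426, past the €5,600 cap; member pays only €5,600 − €1,112 = €4,488. Insurer: €12,496 − €4,488 = €8,008.

€8,008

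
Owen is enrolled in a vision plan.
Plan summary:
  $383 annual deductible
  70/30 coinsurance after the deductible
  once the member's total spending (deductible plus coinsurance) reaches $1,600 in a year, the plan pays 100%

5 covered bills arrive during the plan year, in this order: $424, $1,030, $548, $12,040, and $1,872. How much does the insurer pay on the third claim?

Claim 1 ($424): $383 finishes the deductible; $41 goes to coinsurance; member's 30% is $12.30. Member owes $395.30 (running OOP $395.30). Plan pays $424 − $395.30 = $28.70.
Claim 2 ($1,030): deductible already satisfied, so member's share is 30% × $1,030 = $309. Cost to member: $309. OOP to date $704.30. Insurer: $1,030 − $309 = $721.
Claim 3 ($548): deductible already satisfied, so member's share is 30% × $548 = $164.40. Member owes $164.40 (running OOP $868.70). Plan pays $548 − $164.40 = $383.60.

$383.60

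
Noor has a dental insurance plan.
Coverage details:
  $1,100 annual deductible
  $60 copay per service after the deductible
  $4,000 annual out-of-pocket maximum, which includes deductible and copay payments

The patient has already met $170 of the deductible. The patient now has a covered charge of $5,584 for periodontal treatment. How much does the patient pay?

Remaining deductible: $1,100 − $170 = $930.
That leaves $5,584 − $930 = $4,654 for the copay.
Copay on this service: $60.
Patient responsibility before any cap: $930 + $60 = $990.
Cumulative spending $170 + $990 = $1,160 stays under the $4,000 maximum.

$990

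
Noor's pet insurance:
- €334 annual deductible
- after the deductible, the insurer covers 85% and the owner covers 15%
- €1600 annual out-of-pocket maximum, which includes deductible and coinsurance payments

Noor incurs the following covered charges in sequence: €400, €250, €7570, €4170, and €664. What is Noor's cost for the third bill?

€1135.50

Claim 1 — €400: deductible takes €334, €66 remains; 15% of €66 = €9.90. Cost to owner: €343.90. OOP to date €343.90.
Claim 2 — €250: deductible already satisfied, so owner's share is 15% × €250 = €37.50. Owner owes €37.50 (running OOP €381.40).
Claim 3 — €7570: deductible already satisfied, so owner's share is 15% × €7570 = €1135.50. Owner pays €1135.50; OOP now €1516.90.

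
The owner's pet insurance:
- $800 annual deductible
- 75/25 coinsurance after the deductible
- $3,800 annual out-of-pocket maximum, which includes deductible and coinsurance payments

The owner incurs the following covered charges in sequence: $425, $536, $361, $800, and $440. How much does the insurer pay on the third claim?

$270.75

#1 ($425): entire amount goes to the deductible. Owner pays $425; OOP now $425. Plan pays $425 − $425 = $0.
#2 ($536): deductible takes $375, $161 remains; owner's 25% is $40.25. Cost to owner: $415.25. OOP to date $840.25. Plan pays $536 − $415.25 = $120.75.
#3 ($361): deductible met; 25% of $361 = $90.25. Owner pays $90.25; OOP now $930.50. Insurer: $361 − $90.25 = $270.75.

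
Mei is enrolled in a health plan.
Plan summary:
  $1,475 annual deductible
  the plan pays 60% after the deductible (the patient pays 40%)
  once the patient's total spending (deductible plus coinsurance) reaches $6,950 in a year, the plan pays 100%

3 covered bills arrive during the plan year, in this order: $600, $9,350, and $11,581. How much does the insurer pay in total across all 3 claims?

Bill 1, $600: entire amount goes to the deductible. Cost to patient: $600. OOP to date $600. Insurer: $600 − $600 = $0.
Bill 2, $9,350: $875 finishes the deductible; $8,475 goes to coinsurance; 40% of $8,475 = $3,390. Cost to patient: $4,265. OOP to date $4,865. Plan pays $9,350 − $4,265 = $5,085.
Bill 3, $11,581: deductible met; 40% of $11,581 = $4,632.40. That would push OOP to $9,497.40, over the $6,950 cap, so patient pays $6,950 − $4,865 = $2,085. Insurer: $11,581 − $2,085 = $9,496.
Insurer total: $0 + $5,085 + $9,496 = $14,581.

$14,581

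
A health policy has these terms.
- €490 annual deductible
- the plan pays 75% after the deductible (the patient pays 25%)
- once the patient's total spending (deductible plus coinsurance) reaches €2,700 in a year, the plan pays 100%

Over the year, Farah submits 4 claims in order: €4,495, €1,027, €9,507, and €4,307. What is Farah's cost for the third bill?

#1 (€4,495): €490 finishes the deductible; €4,005 goes to coinsurance; patient's 25% is €1,001.25. Patient owes €1,491.25 (running OOP €1,491.25).
#2 (€1,027): deductible met; 25% of €1,027 = €256.75. Patient owes €256.75 (running OOP €1,748).
#3 (€9,507): deductible already satisfied, so patient's share is 25% × €9,507 = €2,376.75. Adding that to €1,748 gives €4,124.75, past the €2,700 cap; patient pays only €2,700 − €1,748 = €952.

€952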